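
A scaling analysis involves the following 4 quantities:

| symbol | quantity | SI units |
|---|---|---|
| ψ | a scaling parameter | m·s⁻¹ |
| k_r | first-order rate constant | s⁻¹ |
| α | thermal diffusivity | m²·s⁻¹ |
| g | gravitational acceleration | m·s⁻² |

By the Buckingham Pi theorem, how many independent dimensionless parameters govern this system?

There are 4 variables and 2 base dimensions (L, T).
The dimension matrix has rank 2.
Independent dimensionless groups: 4 − 2 = 2.

2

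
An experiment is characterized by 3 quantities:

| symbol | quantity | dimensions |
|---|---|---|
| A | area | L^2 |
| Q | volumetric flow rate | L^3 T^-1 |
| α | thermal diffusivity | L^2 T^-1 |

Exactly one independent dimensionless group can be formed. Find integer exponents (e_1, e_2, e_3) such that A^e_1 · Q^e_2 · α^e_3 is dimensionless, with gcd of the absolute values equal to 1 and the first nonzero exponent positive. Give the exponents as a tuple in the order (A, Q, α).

L: e_1·(2) + e_2·(3) + e_3·(2) = 0
T: e_1·(0) + e_2·(-1) + e_3·(-1) = 0
Solving this homogeneous linear system for the smallest-integer solution (first nonzero entry positive) gives (1, -2, 2).

(1, -2, 2)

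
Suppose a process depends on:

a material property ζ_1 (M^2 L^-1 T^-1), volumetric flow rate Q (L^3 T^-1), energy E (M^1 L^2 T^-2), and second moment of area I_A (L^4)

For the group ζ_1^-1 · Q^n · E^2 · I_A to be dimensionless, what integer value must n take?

-3

Balance the L exponent: (3)·n from Q, plus −(-1) + 2·(2) + (4) = 9 from the rest, must sum to zero.
3n + 9 = 0, so n = -3.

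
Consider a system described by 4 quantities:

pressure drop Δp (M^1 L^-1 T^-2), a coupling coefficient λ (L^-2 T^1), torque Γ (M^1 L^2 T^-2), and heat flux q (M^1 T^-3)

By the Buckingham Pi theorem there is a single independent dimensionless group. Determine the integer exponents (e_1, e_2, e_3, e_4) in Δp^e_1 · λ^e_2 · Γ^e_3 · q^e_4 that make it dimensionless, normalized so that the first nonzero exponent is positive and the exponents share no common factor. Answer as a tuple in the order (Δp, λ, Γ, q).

(4, -3, -1, -3)

M: e_1·(1) + e_2·(0) + e_3·(1) + e_4·(1) = 0
L: e_1·(-1) + e_2·(-2) + e_3·(2) + e_4·(0) = 0
T: e_1·(-2) + e_2·(1) + e_3·(-2) + e_4·(-3) = 0
Solving this homogeneous linear system for the smallest-integer solution (first nonzero entry positive) gives (4, -3, -1, -3).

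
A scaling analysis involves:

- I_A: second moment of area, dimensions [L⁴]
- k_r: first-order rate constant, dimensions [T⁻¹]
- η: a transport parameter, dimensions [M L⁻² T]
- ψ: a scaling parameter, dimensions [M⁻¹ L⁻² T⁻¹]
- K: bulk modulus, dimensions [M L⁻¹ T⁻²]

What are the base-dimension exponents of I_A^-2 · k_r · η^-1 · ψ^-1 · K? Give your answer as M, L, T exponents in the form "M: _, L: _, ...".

M: 1, L: -5, T: -3

Collect each base-dimension exponent across the product:
  M: −2·(0) + (0) − (1) − (-1) + (1) = 1
  L: −2·(4) + (0) − (-2) − (-2) + (-1) = -5
  T: −2·(0) + (-1) − (1) − (-1) + (-2) = -3
So the dimensions are [M L⁻⁵ T⁻³].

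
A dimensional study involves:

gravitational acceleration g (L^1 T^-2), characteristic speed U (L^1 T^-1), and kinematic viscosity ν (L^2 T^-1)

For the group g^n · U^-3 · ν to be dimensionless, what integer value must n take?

Balance the L exponent: (1)·n from g, plus −3·(1) + (2) = -1 from the rest, must sum to zero.
n − 1 = 0, so n = 1.

1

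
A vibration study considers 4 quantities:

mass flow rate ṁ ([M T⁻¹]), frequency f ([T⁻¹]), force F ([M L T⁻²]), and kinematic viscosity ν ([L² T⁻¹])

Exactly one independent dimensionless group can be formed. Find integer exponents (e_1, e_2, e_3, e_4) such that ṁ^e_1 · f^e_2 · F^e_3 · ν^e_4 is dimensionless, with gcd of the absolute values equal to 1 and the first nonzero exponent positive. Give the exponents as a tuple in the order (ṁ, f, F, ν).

(2, 1, -2, 1)

M: e_1·(1) + e_2·(0) + e_3·(1) + e_4·(0) = 0
L: e_1·(0) + e_2·(0) + e_3·(1) + e_4·(2) = 0
T: e_1·(-1) + e_2·(-1) + e_3·(-2) + e_4·(-1) = 0
Solving this homogeneous linear system for the smallest-integer solution (first nonzero entry positive) gives (2, 1, -2, 1).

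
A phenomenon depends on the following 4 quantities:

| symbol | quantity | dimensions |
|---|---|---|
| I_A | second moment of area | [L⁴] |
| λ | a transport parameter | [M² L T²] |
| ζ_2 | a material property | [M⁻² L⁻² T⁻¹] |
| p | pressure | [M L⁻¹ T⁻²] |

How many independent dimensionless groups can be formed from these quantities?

1

There are 4 variables and 3 base dimensions (M, L, T).
The dimension matrix has rank 3.
Independent dimensionless groups: 4 − 3 = 1.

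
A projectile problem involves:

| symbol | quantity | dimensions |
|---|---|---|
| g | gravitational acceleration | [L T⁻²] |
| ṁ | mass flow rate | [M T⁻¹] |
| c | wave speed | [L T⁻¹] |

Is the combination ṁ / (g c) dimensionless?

no

Sum the exponent of each base dimension across the product:
  M: −[g]_M + [ṁ]_M − [c]_M = −(0) + (1) − (0) = 1
  L: −[g]_L + [ṁ]_L − [c]_L = −(1) + (0) − (1) = -2
  T: −[g]_T + [ṁ]_T − [c]_T = −(-2) + (-1) − (-1) = 2
Net dimensions [M L⁻² T²] ≠ [1] — not dimensionless.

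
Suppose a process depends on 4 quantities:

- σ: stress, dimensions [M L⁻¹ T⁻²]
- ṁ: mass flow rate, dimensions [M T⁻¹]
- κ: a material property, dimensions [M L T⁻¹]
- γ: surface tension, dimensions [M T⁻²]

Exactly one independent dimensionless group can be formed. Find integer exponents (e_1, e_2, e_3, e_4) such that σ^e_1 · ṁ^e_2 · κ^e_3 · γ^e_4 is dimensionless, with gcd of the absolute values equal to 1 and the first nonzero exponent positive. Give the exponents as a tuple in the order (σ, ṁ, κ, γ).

M: e_1·(1) + e_2·(1) + e_3·(1) + e_4·(1) = 0
L: e_1·(-1) + e_2·(0) + e_3·(1) + e_4·(0) = 0
T: e_1·(-2) + e_2·(-1) + e_3·(-1) + e_4·(-2) = 0
Solving this homogeneous linear system for the smallest-integer solution (first nonzero entry positive) gives (1, -1, 1, -1).

(1, -1, 1, -1)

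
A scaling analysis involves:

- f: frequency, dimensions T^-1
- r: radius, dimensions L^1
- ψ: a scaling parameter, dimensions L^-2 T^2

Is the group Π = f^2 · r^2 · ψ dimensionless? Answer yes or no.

Sum the exponent of each base dimension across the product:
  M: 2·[f]_M + 2·[r]_M + [ψ]_M = 2·(0) + 2·(0) + (0) = 0
  L: 2·[f]_L + 2·[r]_L + [ψ]_L = 2·(0) + 2·(1) + (-2) = 0
  T: 2·[f]_T + 2·[r]_T + [ψ]_T = 2·(-1) + 2·(0) + (2) = 0
All base exponents vanish — dimensionless.

yes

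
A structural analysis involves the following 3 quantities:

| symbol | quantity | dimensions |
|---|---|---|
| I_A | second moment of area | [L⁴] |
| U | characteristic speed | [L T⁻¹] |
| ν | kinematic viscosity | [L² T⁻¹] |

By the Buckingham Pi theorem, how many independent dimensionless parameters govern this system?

There are 3 variables and 2 base dimensions (L, T).
The dimension matrix has rank 2.
Independent dimensionless groups: 3 − 2 = 1.

1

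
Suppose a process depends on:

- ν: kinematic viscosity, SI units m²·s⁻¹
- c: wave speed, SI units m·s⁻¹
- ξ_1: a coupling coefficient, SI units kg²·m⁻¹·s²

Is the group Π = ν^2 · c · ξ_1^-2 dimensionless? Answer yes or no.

no

Sum the exponent of each base dimension across the product:
  M: 2·[ν]_M + [c]_M − 2·[ξ_1]_M = 2·(0) + (0) − 2·(2) = -4
  L: 2·[ν]_L + [c]_L − 2·[ξ_1]_L = 2·(2) + (1) − 2·(-1) = 7
  T: 2·[ν]_T + [c]_T − 2·[ξ_1]_T = 2·(-1) + (-1) − 2·(2) = -7
Net dimensions [M⁻⁴ L⁷ T⁻⁷] ≠ [1] — not dimensionless.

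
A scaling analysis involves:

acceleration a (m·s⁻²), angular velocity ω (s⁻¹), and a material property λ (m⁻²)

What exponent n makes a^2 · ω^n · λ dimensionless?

Balance the T exponent: (-1)·n from ω, plus 2·(-2) + (0) = -4 from the rest, must sum to zero.
−n − 4 = 0, so n = -4.

-4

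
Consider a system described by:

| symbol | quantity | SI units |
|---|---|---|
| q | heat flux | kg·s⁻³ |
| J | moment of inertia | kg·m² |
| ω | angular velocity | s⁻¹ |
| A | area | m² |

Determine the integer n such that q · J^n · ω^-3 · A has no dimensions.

-1

Balance the M exponent: (1)·n from J, plus (1) − 3·(0) + (0) = 1 from the rest, must sum to zero.
n + 1 = 0, so n = -1.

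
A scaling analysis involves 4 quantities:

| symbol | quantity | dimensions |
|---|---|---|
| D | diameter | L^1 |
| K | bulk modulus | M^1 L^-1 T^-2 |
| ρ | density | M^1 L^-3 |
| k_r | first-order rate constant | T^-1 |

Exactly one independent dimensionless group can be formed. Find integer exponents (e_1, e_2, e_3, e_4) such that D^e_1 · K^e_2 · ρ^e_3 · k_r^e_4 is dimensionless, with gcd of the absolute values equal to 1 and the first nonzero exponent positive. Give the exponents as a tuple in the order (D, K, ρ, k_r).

M: e_1·(0) + e_2·(1) + e_3·(1) + e_4·(0) = 0
L: e_1·(1) + e_2·(-1) + e_3·(-3) + e_4·(0) = 0
T: e_1·(0) + e_2·(-2) + e_3·(0) + e_4·(-1) = 0
Solving this homogeneous linear system for the smallest-integer solution (first nonzero entry positive) gives (2, -1, 1, 2).

(2, -1, 1, 2)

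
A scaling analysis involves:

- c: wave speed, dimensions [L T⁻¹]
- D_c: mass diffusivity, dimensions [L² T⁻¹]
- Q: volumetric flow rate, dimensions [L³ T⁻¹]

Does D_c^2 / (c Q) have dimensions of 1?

Sum the exponent of each base dimension across the product:
  M: −[c]_M + 2·[D_c]_M − [Q]_M = −(0) + 2·(0) − (0) = 0
  L: −[c]_L + 2·[D_c]_L − [Q]_L = −(1) + 2·(2) − (3) = 0
  T: −[c]_T + 2·[D_c]_T − [Q]_T = −(-1) + 2·(-1) − (-1) = 0
All base exponents vanish — dimensionless.

yes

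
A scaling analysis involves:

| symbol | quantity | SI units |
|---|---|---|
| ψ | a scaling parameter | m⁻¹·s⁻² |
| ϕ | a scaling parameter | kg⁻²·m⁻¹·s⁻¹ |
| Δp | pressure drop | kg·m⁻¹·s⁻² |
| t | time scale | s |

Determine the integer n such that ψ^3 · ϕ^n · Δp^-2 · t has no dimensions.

Balance the M exponent: (-2)·n from ϕ, plus 3·(0) − 2·(1) + (0) = -2 from the rest, must sum to zero.
-2n − 2 = 0, so n = -1.

-1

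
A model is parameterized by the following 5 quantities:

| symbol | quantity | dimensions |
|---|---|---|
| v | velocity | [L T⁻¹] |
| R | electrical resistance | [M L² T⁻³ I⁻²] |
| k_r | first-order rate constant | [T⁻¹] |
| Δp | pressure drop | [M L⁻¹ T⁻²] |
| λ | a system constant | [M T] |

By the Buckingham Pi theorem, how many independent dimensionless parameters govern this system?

1

There are 5 variables and 4 base dimensions (M, L, T, I).
The dimension matrix has rank 4.
Independent dimensionless groups: 5 − 4 = 1.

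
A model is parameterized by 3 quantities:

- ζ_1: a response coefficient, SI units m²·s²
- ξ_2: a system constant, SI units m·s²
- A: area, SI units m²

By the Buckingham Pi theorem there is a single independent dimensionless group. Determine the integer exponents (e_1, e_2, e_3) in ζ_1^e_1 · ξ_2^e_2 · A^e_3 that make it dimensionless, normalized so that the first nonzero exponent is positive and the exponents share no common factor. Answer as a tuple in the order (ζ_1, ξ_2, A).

(2, -2, -1)

L: e_1·(2) + e_2·(1) + e_3·(2) = 0
T: e_1·(2) + e_2·(2) + e_3·(0) = 0
Solving this homogeneous linear system for the smallest-integer solution (first nonzero entry positive) gives (2, -2, -1).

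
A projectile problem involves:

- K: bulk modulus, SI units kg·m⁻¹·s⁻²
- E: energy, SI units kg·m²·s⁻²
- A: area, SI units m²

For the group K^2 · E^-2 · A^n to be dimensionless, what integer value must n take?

Balance the L exponent: (2)·n from A, plus 2·(-1) − 2·(2) = -6 from the rest, must sum to zero.
2n − 6 = 0, so n = 3.

3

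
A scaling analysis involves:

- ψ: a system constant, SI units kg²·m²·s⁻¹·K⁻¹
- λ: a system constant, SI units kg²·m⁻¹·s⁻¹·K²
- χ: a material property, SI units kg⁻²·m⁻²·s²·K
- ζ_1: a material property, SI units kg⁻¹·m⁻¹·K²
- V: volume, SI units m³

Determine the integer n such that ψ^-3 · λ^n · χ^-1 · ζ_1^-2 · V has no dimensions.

Balance the M exponent: (2)·n from λ, plus −3·(2) − (-2) − 2·(-1) + (0) = -2 from the rest, must sum to zero.
2n − 2 = 0, so n = 1.

1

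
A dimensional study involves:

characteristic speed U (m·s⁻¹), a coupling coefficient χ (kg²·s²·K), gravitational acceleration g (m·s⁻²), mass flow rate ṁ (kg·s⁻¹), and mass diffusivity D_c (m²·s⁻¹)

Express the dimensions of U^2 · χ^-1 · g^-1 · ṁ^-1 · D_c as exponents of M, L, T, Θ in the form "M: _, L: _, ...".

M: -3, L: 3, T: -2, Θ: -1

Collect each base-dimension exponent across the product:
  M: 2·(0) − (2) − (0) − (1) + (0) = -3
  L: 2·(1) − (0) − (1) − (0) + (2) = 3
  T: 2·(-1) − (2) − (-2) − (-1) + (-1) = -2
  Θ: 2·(0) − (1) − (0) − (0) + (0) = -1
So the dimensions are [M⁻³ L³ T⁻² Θ⁻¹].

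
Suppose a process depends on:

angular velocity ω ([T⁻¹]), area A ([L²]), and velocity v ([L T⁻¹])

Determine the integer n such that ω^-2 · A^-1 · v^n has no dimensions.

2

Balance the L exponent: (1)·n from v, plus −2·(0) − (2) = -2 from the rest, must sum to zero.
n − 2 = 0, so n = 2.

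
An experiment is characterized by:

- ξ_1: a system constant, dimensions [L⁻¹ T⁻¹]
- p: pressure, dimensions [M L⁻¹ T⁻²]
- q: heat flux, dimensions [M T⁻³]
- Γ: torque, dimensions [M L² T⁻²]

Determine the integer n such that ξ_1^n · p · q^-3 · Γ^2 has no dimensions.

3

Balance the L exponent: (-1)·n from ξ_1, plus (-1) − 3·(0) + 2·(2) = 3 from the rest, must sum to zero.
−n + 3 = 0, so n = 3.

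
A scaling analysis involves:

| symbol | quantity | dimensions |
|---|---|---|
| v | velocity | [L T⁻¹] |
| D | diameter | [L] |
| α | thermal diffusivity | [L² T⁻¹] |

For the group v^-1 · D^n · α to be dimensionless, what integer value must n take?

-1

Balance the L exponent: (1)·n from D, plus −(1) + (2) = 1 from the rest, must sum to zero.
n + 1 = 0, so n = -1.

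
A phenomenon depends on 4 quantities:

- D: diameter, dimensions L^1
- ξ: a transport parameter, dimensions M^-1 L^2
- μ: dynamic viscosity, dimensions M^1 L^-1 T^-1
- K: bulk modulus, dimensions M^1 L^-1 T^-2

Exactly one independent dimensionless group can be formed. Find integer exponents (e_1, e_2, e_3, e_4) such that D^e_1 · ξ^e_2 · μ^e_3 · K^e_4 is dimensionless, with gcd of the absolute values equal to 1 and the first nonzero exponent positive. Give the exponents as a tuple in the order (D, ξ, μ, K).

(1, -1, -2, 1)

M: e_1·(0) + e_2·(-1) + e_3·(1) + e_4·(1) = 0
L: e_1·(1) + e_2·(2) + e_3·(-1) + e_4·(-1) = 0
T: e_1·(0) + e_2·(0) + e_3·(-1) + e_4·(-2) = 0
Solving this homogeneous linear system for the smallest-integer solution (first nonzero entry positive) gives (1, -1, -2, 1).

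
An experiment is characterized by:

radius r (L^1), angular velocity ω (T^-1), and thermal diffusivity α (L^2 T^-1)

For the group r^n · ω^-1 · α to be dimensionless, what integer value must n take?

Balance the L exponent: (1)·n from r, plus −(0) + (2) = 2 from the rest, must sum to zero.
n + 2 = 0, so n = -2.

-2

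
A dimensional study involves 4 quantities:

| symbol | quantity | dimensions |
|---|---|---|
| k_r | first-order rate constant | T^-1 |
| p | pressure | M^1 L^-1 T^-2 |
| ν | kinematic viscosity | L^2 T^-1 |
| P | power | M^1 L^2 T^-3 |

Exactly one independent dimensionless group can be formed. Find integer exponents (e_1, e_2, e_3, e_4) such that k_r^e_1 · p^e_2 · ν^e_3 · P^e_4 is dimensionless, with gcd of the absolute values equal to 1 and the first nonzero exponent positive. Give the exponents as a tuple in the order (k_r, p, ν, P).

(1, -2, -3, 2)

M: e_1·(0) + e_2·(1) + e_3·(0) + e_4·(1) = 0
L: e_1·(0) + e_2·(-1) + e_3·(2) + e_4·(2) = 0
T: e_1·(-1) + e_2·(-2) + e_3·(-1) + e_4·(-3) = 0
Solving this homogeneous linear system for the smallest-integer solution (first nonzero entry positive) gives (1, -2, -3, 2).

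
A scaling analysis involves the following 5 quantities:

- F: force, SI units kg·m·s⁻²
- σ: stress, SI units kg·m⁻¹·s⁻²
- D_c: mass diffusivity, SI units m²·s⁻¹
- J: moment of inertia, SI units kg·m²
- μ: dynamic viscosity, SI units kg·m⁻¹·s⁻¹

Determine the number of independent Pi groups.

There are 5 variables and 3 base dimensions (M, L, T).
The dimension matrix has rank 3.
Independent dimensionless groups: 5 − 3 = 2.

2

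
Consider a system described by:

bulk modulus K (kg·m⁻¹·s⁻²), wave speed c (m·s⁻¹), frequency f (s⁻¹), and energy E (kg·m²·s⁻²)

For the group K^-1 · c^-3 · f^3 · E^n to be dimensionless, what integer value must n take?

1

Balance the M exponent: (1)·n from E, plus −(1) − 3·(0) + 3·(0) = -1 from the rest, must sum to zero.
n − 1 = 0, so n = 1.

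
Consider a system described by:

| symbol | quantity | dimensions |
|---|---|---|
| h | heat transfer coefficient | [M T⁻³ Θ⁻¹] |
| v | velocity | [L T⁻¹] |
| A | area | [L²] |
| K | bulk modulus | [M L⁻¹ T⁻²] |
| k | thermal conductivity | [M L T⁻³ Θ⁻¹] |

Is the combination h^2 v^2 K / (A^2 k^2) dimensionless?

no

Sum the exponent of each base dimension across the product:
  M: 2·[h]_M + 2·[v]_M − 2·[A]_M + [K]_M − 2·[k]_M = 2·(1) + 2·(0) − 2·(0) + (1) − 2·(1) = 1
  L: 2·[h]_L + 2·[v]_L − 2·[A]_L + [K]_L − 2·[k]_L = 2·(0) + 2·(1) − 2·(2) + (-1) − 2·(1) = -5
  T: 2·[h]_T + 2·[v]_T − 2·[A]_T + [K]_T − 2·[k]_T = 2·(-3) + 2·(-1) − 2·(0) + (-2) − 2·(-3) = -4
  Θ: 2·[h]_Θ + 2·[v]_Θ − 2·[A]_Θ + [K]_Θ − 2·[k]_Θ = 2·(-1) + 2·(0) − 2·(0) + (0) − 2·(-1) = 0
Net dimensions [M L⁻⁵ T⁻⁴] ≠ [1] — not dimensionless.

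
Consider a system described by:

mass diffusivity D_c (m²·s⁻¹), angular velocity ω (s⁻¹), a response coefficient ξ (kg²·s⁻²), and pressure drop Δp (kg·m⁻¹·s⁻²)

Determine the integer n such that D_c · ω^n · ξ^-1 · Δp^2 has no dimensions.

-3

Balance the T exponent: (-1)·n from ω, plus (-1) − (-2) + 2·(-2) = -3 from the rest, must sum to zero.
−n − 3 = 0, so n = -3.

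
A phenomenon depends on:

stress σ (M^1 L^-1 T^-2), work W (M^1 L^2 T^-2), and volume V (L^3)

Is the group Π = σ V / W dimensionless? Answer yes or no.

Sum the exponent of each base dimension across the product:
  M: [σ]_M − [W]_M + [V]_M = (1) − (1) + (0) = 0
  L: [σ]_L − [W]_L + [V]_L = (-1) − (2) + (3) = 0
  T: [σ]_T − [W]_T + [V]_T = (-2) − (-2) + (0) = 0
  Θ: [σ]_Θ − [W]_Θ + [V]_Θ = (0) − (0) + (0) = 0
  N: [σ]_N − [W]_N + [V]_N = (0) − (0) + (0) = 0
All base exponents vanish — dimensionless.

yes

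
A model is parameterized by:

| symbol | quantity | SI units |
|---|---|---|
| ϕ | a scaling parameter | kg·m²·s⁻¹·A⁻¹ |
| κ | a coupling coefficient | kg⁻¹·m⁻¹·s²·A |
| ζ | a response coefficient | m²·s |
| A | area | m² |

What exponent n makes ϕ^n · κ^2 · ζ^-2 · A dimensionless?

Balance the M exponent: (1)·n from ϕ, plus 2·(-1) − 2·(0) + (0) = -2 from the rest, must sum to zero.
n − 2 = 0, so n = 2.

2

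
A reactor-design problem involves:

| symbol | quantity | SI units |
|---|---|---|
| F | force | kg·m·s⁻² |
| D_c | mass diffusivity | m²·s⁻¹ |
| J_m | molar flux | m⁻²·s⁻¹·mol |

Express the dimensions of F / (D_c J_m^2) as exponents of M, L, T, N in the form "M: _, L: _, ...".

M: 1, L: 3, T: 1, N: -2

Collect each base-dimension exponent across the product:
  M: (1) − (0) − 2·(0) = 1
  L: (1) − (2) − 2·(-2) = 3
  T: (-2) − (-1) − 2·(-1) = 1
  N: (0) − (0) − 2·(1) = -2
So the dimensions are [M L³ T N⁻²].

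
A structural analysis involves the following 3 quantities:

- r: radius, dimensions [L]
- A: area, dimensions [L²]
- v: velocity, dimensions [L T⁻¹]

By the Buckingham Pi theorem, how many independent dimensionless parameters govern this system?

1

There are 3 variables and 2 base dimensions (L, T).
The dimension matrix has rank 2.
Independent dimensionless groups: 3 − 2 = 1.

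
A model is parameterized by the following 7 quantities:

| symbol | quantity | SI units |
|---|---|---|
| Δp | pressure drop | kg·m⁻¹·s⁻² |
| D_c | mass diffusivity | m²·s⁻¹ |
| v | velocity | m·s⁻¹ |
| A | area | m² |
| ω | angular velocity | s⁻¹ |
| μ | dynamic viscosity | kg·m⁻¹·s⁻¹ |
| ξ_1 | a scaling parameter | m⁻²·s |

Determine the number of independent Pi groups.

4

There are 7 variables and 3 base dimensions (M, L, T).
The dimension matrix has rank 3.
Independent dimensionless groups: 7 − 3 = 4.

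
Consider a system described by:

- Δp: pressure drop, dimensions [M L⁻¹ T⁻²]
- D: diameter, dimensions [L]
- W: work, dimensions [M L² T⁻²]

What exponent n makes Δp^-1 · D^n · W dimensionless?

-3

Balance the L exponent: (1)·n from D, plus −(-1) + (2) = 3 from the rest, must sum to zero.
n + 3 = 0, so n = -3.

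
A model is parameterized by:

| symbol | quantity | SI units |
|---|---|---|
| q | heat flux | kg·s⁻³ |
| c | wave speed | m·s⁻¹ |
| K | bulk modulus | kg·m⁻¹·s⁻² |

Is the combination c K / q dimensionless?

Sum the exponent of each base dimension across the product:
  M: −[q]_M + [c]_M + [K]_M = −(1) + (0) + (1) = 0
  L: −[q]_L + [c]_L + [K]_L = −(0) + (1) + (-1) = 0
  T: −[q]_T + [c]_T + [K]_T = −(-3) + (-1) + (-2) = 0
All base exponents vanish — dimensionless.

yes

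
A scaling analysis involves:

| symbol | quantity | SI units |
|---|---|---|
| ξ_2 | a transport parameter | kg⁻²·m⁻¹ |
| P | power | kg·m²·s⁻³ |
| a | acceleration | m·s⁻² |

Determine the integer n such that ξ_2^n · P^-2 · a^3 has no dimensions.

Balance the M exponent: (-2)·n from ξ_2, plus −2·(1) + 3·(0) = -2 from the rest, must sum to zero.
-2n − 2 = 0, so n = -1.

-1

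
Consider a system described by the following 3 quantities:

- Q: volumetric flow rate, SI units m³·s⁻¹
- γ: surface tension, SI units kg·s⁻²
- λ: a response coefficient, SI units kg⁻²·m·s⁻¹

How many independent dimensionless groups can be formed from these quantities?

0

There are 3 variables and 3 base dimensions (M, L, T).
The dimension matrix has rank 3.
Independent dimensionless groups: 3 − 3 = 0.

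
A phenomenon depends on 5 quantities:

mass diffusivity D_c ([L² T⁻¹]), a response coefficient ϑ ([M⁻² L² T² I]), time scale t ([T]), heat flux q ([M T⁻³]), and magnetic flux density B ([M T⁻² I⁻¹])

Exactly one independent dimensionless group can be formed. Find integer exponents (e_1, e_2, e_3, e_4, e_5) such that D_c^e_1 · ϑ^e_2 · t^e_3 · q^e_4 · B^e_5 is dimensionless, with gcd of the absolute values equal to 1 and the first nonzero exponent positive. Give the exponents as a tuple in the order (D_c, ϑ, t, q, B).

M: e_1·(0) + e_2·(-2) + e_3·(0) + e_4·(1) + e_5·(1) = 0
L: e_1·(2) + e_2·(2) + e_3·(0) + e_4·(0) + e_5·(0) = 0
T: e_1·(-1) + e_2·(2) + e_3·(1) + e_4·(-3) + e_5·(-2) = 0
I: e_1·(0) + e_2·(1) + e_3·(0) + e_4·(0) + e_5·(-1) = 0
Solving this homogeneous linear system for the smallest-integer solution (first nonzero entry positive) gives (1, -1, -2, -1, -1).

(1, -1, -2, -1, -1)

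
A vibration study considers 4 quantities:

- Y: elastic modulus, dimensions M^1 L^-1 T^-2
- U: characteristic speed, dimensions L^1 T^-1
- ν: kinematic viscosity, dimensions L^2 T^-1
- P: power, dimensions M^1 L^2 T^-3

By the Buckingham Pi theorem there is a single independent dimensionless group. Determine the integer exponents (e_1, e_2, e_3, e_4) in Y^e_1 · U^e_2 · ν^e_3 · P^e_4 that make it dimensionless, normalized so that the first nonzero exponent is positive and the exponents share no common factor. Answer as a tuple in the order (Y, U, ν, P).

(1, -1, 2, -1)

M: e_1·(1) + e_2·(0) + e_3·(0) + e_4·(1) = 0
L: e_1·(-1) + e_2·(1) + e_3·(2) + e_4·(2) = 0
T: e_1·(-2) + e_2·(-1) + e_3·(-1) + e_4·(-3) = 0
Solving this homogeneous linear system for the smallest-integer solution (first nonzero entry positive) gives (1, -1, 2, -1).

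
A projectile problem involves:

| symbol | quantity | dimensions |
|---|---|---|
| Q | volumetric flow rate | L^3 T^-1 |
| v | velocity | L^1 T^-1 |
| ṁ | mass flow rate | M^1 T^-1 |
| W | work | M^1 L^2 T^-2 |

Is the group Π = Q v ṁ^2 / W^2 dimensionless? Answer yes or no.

Sum the exponent of each base dimension across the product:
  M: [Q]_M + [v]_M + 2·[ṁ]_M − 2·[W]_M = (0) + (0) + 2·(1) − 2·(1) = 0
  L: [Q]_L + [v]_L + 2·[ṁ]_L − 2·[W]_L = (3) + (1) + 2·(0) − 2·(2) = 0
  T: [Q]_T + [v]_T + 2·[ṁ]_T − 2·[W]_T = (-1) + (-1) + 2·(-1) − 2·(-2) = 0
All base exponents vanish — dimensionless.

yes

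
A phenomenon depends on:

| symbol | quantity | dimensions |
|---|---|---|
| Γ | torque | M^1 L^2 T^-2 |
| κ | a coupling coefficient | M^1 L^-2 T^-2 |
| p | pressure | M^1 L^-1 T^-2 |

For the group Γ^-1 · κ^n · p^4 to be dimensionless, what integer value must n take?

-3

Balance the M exponent: (1)·n from κ, plus −(1) + 4·(1) = 3 from the rest, must sum to zero.
n + 3 = 0, so n = -3.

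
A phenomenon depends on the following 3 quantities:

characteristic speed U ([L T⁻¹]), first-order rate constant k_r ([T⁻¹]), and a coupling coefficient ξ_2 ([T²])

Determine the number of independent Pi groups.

There are 3 variables and 2 base dimensions (L, T).
The dimension matrix has rank 2.
Independent dimensionless groups: 3 − 2 = 1.

1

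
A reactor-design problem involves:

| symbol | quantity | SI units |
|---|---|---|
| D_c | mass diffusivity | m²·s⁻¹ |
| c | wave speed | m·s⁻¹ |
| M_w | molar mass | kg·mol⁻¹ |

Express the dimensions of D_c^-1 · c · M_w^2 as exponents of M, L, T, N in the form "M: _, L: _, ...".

M: 2, L: -1, T: 0, N: -2

Collect each base-dimension exponent across the product:
  M: −(0) + (0) + 2·(1) = 2
  L: −(2) + (1) + 2·(0) = -1
  T: −(-1) + (-1) + 2·(0) = 0
  N: −(0) + (0) + 2·(-1) = -2
So the dimensions are [M² L⁻¹ N⁻²].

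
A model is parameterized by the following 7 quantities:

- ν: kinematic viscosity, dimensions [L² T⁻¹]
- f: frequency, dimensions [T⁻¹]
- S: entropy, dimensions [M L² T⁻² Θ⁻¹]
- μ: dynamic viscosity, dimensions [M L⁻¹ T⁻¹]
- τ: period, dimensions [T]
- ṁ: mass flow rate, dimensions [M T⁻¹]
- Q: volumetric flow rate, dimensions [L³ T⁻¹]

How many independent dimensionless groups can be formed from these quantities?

There are 7 variables and 4 base dimensions (M, L, T, Θ).
The dimension matrix has rank 4.
Independent dimensionless groups: 7 − 4 = 3.

3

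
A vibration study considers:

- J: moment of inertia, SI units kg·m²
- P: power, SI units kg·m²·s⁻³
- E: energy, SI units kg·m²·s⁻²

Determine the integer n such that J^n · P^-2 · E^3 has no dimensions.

-1

Balance the M exponent: (1)·n from J, plus −2·(1) + 3·(1) = 1 from the rest, must sum to zero.
n + 1 = 0, so n = -1.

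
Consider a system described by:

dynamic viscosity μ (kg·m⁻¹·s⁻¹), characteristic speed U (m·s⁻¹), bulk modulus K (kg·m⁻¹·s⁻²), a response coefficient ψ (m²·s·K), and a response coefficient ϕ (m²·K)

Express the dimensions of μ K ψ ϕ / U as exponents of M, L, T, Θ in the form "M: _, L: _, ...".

M: 2, L: 1, T: -1, Θ: 2

Collect each base-dimension exponent across the product:
  M: (1) − (0) + (1) + (0) + (0) = 2
  L: (-1) − (1) + (-1) + (2) + (2) = 1
  T: (-1) − (-1) + (-2) + (1) + (0) = -1
  Θ: (0) − (0) + (0) + (1) + (1) = 2
So the dimensions are [M² L T⁻¹ Θ²].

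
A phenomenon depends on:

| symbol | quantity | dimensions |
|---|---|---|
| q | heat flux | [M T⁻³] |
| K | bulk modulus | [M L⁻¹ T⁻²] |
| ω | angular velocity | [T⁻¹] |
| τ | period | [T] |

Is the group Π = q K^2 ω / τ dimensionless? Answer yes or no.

no

Sum the exponent of each base dimension across the product:
  M: [q]_M + 2·[K]_M + [ω]_M − [τ]_M = (1) + 2·(1) + (0) − (0) = 3
  L: [q]_L + 2·[K]_L + [ω]_L − [τ]_L = (0) + 2·(-1) + (0) − (0) = -2
  T: [q]_T + 2·[K]_T + [ω]_T − [τ]_T = (-3) + 2·(-2) + (-1) − (1) = -9
Net dimensions [M³ L⁻² T⁻⁹] ≠ [1] — not dimensionless.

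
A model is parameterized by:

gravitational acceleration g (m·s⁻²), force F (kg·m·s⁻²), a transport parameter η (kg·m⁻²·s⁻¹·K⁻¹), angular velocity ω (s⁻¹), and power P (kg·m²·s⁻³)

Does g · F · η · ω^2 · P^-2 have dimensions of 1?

Sum the exponent of each base dimension across the product:
  M: [g]_M + [F]_M + [η]_M + 2·[ω]_M − 2·[P]_M = (0) + (1) + (1) + 2·(0) − 2·(1) = 0
  L: [g]_L + [F]_L + [η]_L + 2·[ω]_L − 2·[P]_L = (1) + (1) + (-2) + 2·(0) − 2·(2) = -4
  T: [g]_T + [F]_T + [η]_T + 2·[ω]_T − 2·[P]_T = (-2) + (-2) + (-1) + 2·(-1) − 2·(-3) = -1
  Θ: [g]_Θ + [F]_Θ + [η]_Θ + 2·[ω]_Θ − 2·[P]_Θ = (0) + (0) + (-1) + 2·(0) − 2·(0) = -1
Net dimensions [L⁻⁴ T⁻¹ Θ⁻¹] ≠ [1] — not dimensionless.

no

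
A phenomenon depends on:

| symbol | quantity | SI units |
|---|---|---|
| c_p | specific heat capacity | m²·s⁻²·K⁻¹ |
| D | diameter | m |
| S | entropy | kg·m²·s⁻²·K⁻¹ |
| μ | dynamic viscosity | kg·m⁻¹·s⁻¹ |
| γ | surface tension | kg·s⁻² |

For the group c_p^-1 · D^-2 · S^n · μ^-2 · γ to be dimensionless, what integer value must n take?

Balance the M exponent: (1)·n from S, plus −(0) − 2·(0) − 2·(1) + (1) = -1 from the rest, must sum to zero.
n − 1 = 0, so n = 1.

1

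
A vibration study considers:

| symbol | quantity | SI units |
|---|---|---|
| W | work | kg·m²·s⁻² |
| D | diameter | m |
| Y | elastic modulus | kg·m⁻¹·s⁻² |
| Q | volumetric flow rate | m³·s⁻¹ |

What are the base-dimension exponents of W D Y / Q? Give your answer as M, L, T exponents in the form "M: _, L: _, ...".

M: 2, L: -1, T: -3

Collect each base-dimension exponent across the product:
  M: (1) + (0) + (1) − (0) = 2
  L: (2) + (1) + (-1) − (3) = -1
  T: (-2) + (0) + (-2) − (-1) = -3
So the dimensions are [M² L⁻¹ T⁻³].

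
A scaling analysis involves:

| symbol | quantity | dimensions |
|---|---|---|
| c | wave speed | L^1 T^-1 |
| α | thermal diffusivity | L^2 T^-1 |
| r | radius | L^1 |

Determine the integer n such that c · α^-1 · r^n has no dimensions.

1

Balance the L exponent: (1)·n from r, plus (1) − (2) = -1 from the rest, must sum to zero.
n − 1 = 0, so n = 1.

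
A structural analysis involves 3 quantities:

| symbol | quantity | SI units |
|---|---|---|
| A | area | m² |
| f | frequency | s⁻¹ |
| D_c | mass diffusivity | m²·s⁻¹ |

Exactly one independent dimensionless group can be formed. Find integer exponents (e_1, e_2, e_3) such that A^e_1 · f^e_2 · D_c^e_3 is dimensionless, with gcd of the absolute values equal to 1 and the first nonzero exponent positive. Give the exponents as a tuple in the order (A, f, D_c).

(1, 1, -1)

L: e_1·(2) + e_2·(0) + e_3·(2) = 0
T: e_1·(0) + e_2·(-1) + e_3·(-1) = 0
Solving this homogeneous linear system for the smallest-integer solution (first nonzero entry positive) gives (1, 1, -1).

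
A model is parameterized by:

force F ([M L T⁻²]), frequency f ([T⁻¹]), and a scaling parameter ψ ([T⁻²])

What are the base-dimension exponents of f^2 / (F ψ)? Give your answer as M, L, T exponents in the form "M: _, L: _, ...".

M: -1, L: -1, T: 2

Collect each base-dimension exponent across the product:
  M: −(1) + 2·(0) − (0) = -1
  L: −(1) + 2·(0) − (0) = -1
  T: −(-2) + 2·(-1) − (-2) = 2
So the dimensions are [M⁻¹ L⁻¹ T²].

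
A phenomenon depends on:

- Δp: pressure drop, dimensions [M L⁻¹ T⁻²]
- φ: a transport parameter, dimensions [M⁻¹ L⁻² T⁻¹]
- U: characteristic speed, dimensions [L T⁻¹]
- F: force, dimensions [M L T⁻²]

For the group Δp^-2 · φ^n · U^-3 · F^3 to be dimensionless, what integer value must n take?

1

Balance the M exponent: (-1)·n from φ, plus −2·(1) − 3·(0) + 3·(1) = 1 from the rest, must sum to zero.
−n + 1 = 0, so n = 1.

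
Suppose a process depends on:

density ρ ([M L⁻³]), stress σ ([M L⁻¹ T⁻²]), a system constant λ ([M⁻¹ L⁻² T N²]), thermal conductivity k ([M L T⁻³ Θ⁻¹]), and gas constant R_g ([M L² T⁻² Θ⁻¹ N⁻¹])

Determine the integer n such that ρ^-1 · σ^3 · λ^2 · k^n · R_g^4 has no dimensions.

Balance the M exponent: (1)·n from k, plus −(1) + 3·(1) + 2·(-1) + 4·(1) = 4 from the rest, must sum to zero.
n + 4 = 0, so n = -4.

-4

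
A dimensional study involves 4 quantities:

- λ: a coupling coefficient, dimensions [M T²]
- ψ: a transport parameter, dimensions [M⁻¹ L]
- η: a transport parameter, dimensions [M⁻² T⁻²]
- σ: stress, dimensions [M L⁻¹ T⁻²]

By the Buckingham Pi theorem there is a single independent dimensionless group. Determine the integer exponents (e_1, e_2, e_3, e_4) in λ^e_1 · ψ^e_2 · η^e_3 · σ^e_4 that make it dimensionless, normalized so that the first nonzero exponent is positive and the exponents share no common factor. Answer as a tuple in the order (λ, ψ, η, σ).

M: e_1·(1) + e_2·(-1) + e_3·(-2) + e_4·(1) = 0
L: e_1·(0) + e_2·(1) + e_3·(0) + e_4·(-1) = 0
T: e_1·(2) + e_2·(0) + e_3·(-2) + e_4·(-2) = 0
Solving this homogeneous linear system for the smallest-integer solution (first nonzero entry positive) gives (2, 1, 1, 1).

(2, 1, 1, 1)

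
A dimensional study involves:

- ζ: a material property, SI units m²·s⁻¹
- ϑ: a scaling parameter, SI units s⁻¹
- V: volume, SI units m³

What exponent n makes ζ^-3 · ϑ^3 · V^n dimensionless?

2

Balance the L exponent: (3)·n from V, plus −3·(2) + 3·(0) = -6 from the rest, must sum to zero.
3n − 6 = 0, so n = 2.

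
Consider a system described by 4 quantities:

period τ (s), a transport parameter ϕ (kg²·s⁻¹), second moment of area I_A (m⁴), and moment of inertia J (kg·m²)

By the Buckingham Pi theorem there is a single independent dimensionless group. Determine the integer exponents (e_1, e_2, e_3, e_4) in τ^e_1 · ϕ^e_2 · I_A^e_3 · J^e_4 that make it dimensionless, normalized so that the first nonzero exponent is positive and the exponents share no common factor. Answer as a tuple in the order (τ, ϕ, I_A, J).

M: e_1·(0) + e_2·(2) + e_3·(0) + e_4·(1) = 0
L: e_1·(0) + e_2·(0) + e_3·(4) + e_4·(2) = 0
T: e_1·(1) + e_2·(-1) + e_3·(0) + e_4·(0) = 0
Solving this homogeneous linear system for the smallest-integer solution (first nonzero entry positive) gives (1, 1, 1, -2).

(1, 1, 1, -2)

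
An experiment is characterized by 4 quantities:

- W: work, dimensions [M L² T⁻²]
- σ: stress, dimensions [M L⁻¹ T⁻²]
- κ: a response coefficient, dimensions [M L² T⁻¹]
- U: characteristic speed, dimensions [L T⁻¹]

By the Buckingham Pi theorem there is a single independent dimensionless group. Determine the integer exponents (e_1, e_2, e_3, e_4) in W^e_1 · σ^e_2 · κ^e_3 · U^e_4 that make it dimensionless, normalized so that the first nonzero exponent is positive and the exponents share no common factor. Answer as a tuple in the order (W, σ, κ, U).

M: e_1·(1) + e_2·(1) + e_3·(1) + e_4·(0) = 0
L: e_1·(2) + e_2·(-1) + e_3·(2) + e_4·(1) = 0
T: e_1·(-2) + e_2·(-2) + e_3·(-1) + e_4·(-1) = 0
Solving this homogeneous linear system for the smallest-integer solution (first nonzero entry positive) gives (4, -1, -3, -3).

(4, -1, -3, -3)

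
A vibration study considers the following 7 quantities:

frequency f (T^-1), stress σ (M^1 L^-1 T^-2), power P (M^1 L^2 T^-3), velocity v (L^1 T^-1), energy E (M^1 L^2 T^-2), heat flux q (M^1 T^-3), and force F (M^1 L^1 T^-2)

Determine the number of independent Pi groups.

There are 7 variables and 3 base dimensions (M, L, T).
The dimension matrix has rank 3.
Independent dimensionless groups: 7 − 3 = 4.

4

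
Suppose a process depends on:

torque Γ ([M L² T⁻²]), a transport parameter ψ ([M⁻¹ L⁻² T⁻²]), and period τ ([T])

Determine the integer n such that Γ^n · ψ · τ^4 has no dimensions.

1

Balance the M exponent: (1)·n from Γ, plus (-1) + 4·(0) = -1 from the rest, must sum to zero.
n − 1 = 0, so n = 1.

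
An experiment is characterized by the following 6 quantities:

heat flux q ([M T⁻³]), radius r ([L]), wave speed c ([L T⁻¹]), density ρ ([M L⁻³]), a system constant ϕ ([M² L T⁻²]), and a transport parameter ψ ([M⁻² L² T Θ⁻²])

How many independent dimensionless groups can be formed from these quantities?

There are 6 variables and 4 base dimensions (M, L, T, Θ).
The dimension matrix has rank 4.
Independent dimensionless groups: 6 − 4 = 2.

2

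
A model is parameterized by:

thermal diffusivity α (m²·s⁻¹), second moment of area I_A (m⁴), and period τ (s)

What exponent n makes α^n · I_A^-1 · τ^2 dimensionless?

2

Balance the L exponent: (2)·n from α, plus −(4) + 2·(0) = -4 from the rest, must sum to zero.
2n − 4 = 0, so n = 2.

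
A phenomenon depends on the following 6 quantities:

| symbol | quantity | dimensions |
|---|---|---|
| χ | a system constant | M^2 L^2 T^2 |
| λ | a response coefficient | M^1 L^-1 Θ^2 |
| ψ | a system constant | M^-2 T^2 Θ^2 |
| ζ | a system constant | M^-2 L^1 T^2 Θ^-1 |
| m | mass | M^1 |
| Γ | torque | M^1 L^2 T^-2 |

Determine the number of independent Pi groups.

2

There are 6 variables and 4 base dimensions (M, L, T, Θ).
The dimension matrix has rank 4.
Independent dimensionless groups: 6 − 4 = 2.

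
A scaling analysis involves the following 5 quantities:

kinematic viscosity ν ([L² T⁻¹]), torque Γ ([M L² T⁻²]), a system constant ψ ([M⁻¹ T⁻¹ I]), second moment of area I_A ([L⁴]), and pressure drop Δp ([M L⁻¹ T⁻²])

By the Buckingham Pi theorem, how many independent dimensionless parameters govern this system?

1

There are 5 variables and 4 base dimensions (M, L, T, I).
The dimension matrix has rank 4.
Independent dimensionless groups: 5 − 4 = 1.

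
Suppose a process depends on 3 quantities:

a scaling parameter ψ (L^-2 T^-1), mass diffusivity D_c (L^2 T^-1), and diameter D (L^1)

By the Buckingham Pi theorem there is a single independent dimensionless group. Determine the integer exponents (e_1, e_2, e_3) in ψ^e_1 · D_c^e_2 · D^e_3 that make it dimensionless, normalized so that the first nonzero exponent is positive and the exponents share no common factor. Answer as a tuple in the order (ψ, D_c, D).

L: e_1·(-2) + e_2·(2) + e_3·(1) = 0
T: e_1·(-1) + e_2·(-1) + e_3·(0) = 0
Solving this homogeneous linear system for the smallest-integer solution (first nonzero entry positive) gives (1, -1, 4).

(1, -1, 4)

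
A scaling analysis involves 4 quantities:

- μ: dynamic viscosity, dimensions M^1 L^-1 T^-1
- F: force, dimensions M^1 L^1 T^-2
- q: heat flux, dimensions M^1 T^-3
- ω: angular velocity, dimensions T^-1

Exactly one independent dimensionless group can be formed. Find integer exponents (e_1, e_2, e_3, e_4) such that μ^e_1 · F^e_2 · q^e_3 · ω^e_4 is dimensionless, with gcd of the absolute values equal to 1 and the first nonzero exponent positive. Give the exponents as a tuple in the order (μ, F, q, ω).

M: e_1·(1) + e_2·(1) + e_3·(1) + e_4·(0) = 0
L: e_1·(-1) + e_2·(1) + e_3·(0) + e_4·(0) = 0
T: e_1·(-1) + e_2·(-2) + e_3·(-3) + e_4·(-1) = 0
Solving this homogeneous linear system for the smallest-integer solution (first nonzero entry positive) gives (1, 1, -2, 3).

(1, 1, -2, 3)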